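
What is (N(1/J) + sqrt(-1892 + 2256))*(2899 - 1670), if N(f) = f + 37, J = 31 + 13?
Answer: 2002041/44 + 2458*sqrt(91) ≈ 68949.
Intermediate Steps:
J = 44
N(f) = 37 + f
(N(1/J) + sqrt(-1892 + 2256))*(2899 - 1670) = ((37 + 1/44) + sqrt(-1892 + 2256))*(2899 - 1670) = ((37 + 1/44) + sqrt(364))*1229 = (1629/44 + 2*sqrt(91))*1229 = 2002041/44 + 2458*sqrt(91)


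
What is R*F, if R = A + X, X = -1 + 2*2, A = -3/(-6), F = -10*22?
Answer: -770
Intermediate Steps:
F = -220
A = ½ (A = -3*(-⅙) = ½ ≈ 0.50000)
X = 3 (X = -1 + 4 = 3)
R = 7/2 (R = ½ + 3 = 7/2 ≈ 3.5000)
R*F = (7/2)*(-220) = -770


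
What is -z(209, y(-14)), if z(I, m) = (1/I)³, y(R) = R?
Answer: -1/9129329 ≈ -1.0954e-7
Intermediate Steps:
z(I, m) = I⁻³
-z(209, y(-14)) = -1/209³ = -1*1/9129329 = -1/9129329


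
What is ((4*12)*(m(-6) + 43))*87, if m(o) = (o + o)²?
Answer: 780912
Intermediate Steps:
m(o) = 4*o² (m(o) = (2*o)² = 4*o²)
((4*12)*(m(-6) + 43))*87 = ((4*12)*(4*(-6)² + 43))*87 = (48*(4*36 + 43))*87 = (48*(144 + 43))*87 = (48*187)*87 = 8976*87 = 780912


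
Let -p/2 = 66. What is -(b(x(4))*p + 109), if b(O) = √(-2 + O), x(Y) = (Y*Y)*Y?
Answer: -109 + 132*√62 ≈ 930.37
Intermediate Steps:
p = -132 (p = -2*66 = -132)
x(Y) = Y³ (x(Y) = Y²*Y = Y³)
-(b(x(4))*p + 109) = -(√(-2 + 4³)*(-132) + 109) = -(√(-2 + 64)*(-132) + 109) = -(√62*(-132) + 109) = -(-132*√62 + 109) = -(109 - 132*√62) = -109 + 132*√62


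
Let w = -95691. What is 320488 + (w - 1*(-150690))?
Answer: 375487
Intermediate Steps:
320488 + (w - 1*(-150690)) = 320488 + (-95691 - 1*(-150690)) = 320488 + (-95691 + 150690) = 320488 + 54999 = 375487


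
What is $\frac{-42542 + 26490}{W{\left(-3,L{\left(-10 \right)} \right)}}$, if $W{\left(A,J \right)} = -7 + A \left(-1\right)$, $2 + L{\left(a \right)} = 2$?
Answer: $4013$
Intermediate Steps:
$L{\left(a \right)} = 0$ ($L{\left(a \right)} = -2 + 2 = 0$)
$W{\left(A,J \right)} = -7 - A$
$\frac{-42542 + 26490}{W{\left(-3,L{\left(-10 \right)} \right)}} = \frac{-42542 + 26490}{-7 - -3} = - \frac{16052}{-7 + 3} = - \frac{16052}{-4} = \left(-16052\right) \left(- \frac{1}{4}\right) = 4013$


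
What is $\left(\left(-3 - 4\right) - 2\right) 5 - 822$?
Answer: $-867$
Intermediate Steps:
$\left(\left(-3 - 4\right) - 2\right) 5 - 822 = \left(-7 - 2\right) 5 - 822 = \left(-9\right) 5 - 822 = -45 - 822 = -867$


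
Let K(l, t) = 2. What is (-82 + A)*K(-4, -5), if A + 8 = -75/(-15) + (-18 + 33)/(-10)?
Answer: -173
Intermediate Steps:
A = -9/2 (A = -8 + (-75/(-15) + (-18 + 33)/(-10)) = -8 + (-75*(-1/15) + 15*(-⅒)) = -8 + (5 - 3/2) = -8 + 7/2 = -9/2 ≈ -4.5000)
(-82 + A)*K(-4, -5) = (-82 - 9/2)*2 = -173/2*2 = -173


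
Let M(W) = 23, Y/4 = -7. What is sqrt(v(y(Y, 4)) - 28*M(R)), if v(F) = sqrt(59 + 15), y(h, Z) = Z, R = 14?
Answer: sqrt(-644 + sqrt(74)) ≈ 25.207*I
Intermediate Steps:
Y = -28 (Y = 4*(-7) = -28)
v(F) = sqrt(74)
sqrt(v(y(Y, 4)) - 28*M(R)) = sqrt(sqrt(74) - 28*23) = sqrt(sqrt(74) - 644) = sqrt(-644 + sqrt(74))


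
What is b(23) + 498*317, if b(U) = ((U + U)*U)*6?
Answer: 164214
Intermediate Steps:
b(U) = 12*U**2 (b(U) = ((2*U)*U)*6 = (2*U**2)*6 = 12*U**2)
b(23) + 498*317 = 12*23**2 + 498*317 = 12*529 + 157866 = 6348 + 157866 = 164214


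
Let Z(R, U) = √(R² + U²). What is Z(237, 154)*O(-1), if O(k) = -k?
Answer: √79885 ≈ 282.64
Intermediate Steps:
Z(237, 154)*O(-1) = √(237² + 154²)*(-1*(-1)) = √(56169 + 23716)*1 = √79885*1 = √79885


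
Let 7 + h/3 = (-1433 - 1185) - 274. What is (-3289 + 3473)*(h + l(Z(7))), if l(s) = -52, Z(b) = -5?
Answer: -1609816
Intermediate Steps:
h = -8697 (h = -21 + 3*((-1433 - 1185) - 274) = -21 + 3*(-2618 - 274) = -21 + 3*(-2892) = -21 - 8676 = -8697)
(-3289 + 3473)*(h + l(Z(7))) = (-3289 + 3473)*(-8697 - 52) = 184*(-8749) = -1609816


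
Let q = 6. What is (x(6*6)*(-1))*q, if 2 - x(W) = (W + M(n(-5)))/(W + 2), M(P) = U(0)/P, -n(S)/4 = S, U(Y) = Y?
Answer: -120/19 ≈ -6.3158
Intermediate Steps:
n(S) = -4*S
M(P) = 0 (M(P) = 0/P = 0)
x(W) = 2 - W/(2 + W) (x(W) = 2 - (W + 0)/(W + 2) = 2 - W/(2 + W))
(x(6*6)*(-1))*q = (((4 + 6*6)/(2 + 6*6))*(-1))*6 = (((4 + 36)/(2 + 36))*(-1))*6 = ((40/38)*(-1))*6 = (((1/38)*40)*(-1))*6 = ((20/19)*(-1))*6 = -20/19*6 = -120/19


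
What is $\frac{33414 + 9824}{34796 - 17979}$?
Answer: $\frac{43238}{16817} \approx 2.5711$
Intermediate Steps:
$\frac{33414 + 9824}{34796 - 17979} = \frac{43238}{34796 - 17979} = \frac{43238}{16817}$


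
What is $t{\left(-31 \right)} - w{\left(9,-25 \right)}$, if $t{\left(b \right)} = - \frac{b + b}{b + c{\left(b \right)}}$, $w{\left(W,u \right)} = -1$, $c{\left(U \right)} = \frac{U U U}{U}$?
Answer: $\frac{16}{15} \approx 1.0667$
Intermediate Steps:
$c{\left(U \right)} = U^{2}$ ($c{\left(U \right)} = \frac{U^{2} U}{U} = \frac{U^{3}}{U} = U^{2}$)
$t{\left(b \right)} = - \frac{2 b}{b + b^{2}}$ ($t{\left(b \right)} = - \frac{b + b}{b + b^{2}} = - \frac{2 b}{b + b^{2}}$)
$t{\left(-31 \right)} - w{\left(9,-25 \right)} = - \frac{2}{1 - 31} - -1 = - \frac{2}{-30} + 1 = \left(-2\right) \left(- \frac{1}{30}\right) + 1 = \frac{1}{15} + 1 = \frac{16}{15}$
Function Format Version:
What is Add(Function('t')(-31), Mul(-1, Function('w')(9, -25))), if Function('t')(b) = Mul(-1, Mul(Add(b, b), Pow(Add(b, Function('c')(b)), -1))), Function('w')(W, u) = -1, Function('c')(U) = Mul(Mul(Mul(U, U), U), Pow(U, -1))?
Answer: Rational(16, 15) ≈ 1.0667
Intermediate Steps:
Function('c')(U) = Pow(U, 2) (Function('c')(U) = Mul(Mul(Pow(U, 2), U), Pow(U, -1)) = Mul(Pow(U, 3), Pow(U, -1)) = Pow(U, 2))
Function('t')(b) = Mul(-2, b, Pow(Add(b, Pow(b, 2)), -1)) (Function('t')(b) = Mul(-1, Mul(Add(b, b), Pow(Add(b, Pow(b, 2)), -1))) = Mul(-1, Mul(Mul(2, b), Pow(Add(b, Pow(b, 2)), -1))) = Mul(-1, Mul(2, b, Pow(Add(b, Pow(b, 2)), -1))) = Mul(-2, b, Pow(Add(b, Pow(b, 2)), -1)))
Add(Function('t')(-31), Mul(-1, Function('w')(9, -25))) = Add(Mul(-2, Pow(Add(1, -31), -1)), Mul(-1, -1)) = Add(Mul(-2, Pow(-30, -1)), 1) = Add(Mul(-2, Rational(-1, 30)), 1) = Add(Rational(1, 15), 1) = Rational(16, 15)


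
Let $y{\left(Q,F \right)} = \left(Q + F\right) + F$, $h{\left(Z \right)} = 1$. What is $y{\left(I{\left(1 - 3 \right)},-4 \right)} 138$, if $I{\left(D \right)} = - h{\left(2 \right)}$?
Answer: $-1242$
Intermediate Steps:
$I{\left(D \right)} = -1$ ($I{\left(D \right)} = \left(-1\right) 1 = -1$)
$y{\left(Q,F \right)} = Q + 2 F$ ($y{\left(Q,F \right)} = \left(F + Q\right) + F = Q + 2 F$)
$y{\left(I{\left(1 - 3 \right)},-4 \right)} 138 = \left(-1 + 2 \left(-4\right)\right) 138 = \left(-1 - 8\right) 138 = \left(-9\right) 138 = -1242$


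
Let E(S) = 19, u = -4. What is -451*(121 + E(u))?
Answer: -63140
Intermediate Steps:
-451*(121 + E(u)) = -451*(121 + 19) = -451*140 = -63140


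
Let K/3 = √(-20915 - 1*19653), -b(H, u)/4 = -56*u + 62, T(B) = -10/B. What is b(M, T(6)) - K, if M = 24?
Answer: -1864/3 - 6*I*√10142 ≈ -621.33 - 604.25*I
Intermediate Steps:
b(H, u) = -248 + 224*u (b(H, u) = -4*(-56*u + 62) = -4*(62 - 56*u) = -248 + 224*u)
K = 6*I*√10142 (K = 3*√(-20915 - 1*19653) = 3*√(-20915 - 19653) = 3*√(-40568) = 3*(2*I*√10142) = 6*I*√10142 ≈ 604.25*I)
b(M, T(6)) - K = (-248 + 224*(-10/6)) - 6*I*√10142 = (-248 + 224*(-10*⅙)) - 6*I*√10142 = (-248 + 224*(-5/3)) - 6*I*√10142 = (-248 - 1120/3) - 6*I*√10142 = -1864/3 - 6*I*√10142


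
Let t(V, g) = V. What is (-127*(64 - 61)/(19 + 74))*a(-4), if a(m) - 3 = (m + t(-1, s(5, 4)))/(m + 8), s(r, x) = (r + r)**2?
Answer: -889/124 ≈ -7.1694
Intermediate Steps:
s(r, x) = 4*r**2 (s(r, x) = (2*r)**2 = 4*r**2)
a(m) = 3 + (-1 + m)/(8 + m) (a(m) = 3 + (m - 1)/(m + 8) = 3 + (-1 + m)/(8 + m))
(-127*(64 - 61)/(19 + 74))*a(-4) = (-127*(64 - 61)/(19 + 74))*((23 + 4*(-4))/(8 - 4)) = (-381/93)*((23 - 16)/4) = (-381/93)*((1/4)*7) = -127*1/31*(7/4) = -127/31*7/4 = -889/124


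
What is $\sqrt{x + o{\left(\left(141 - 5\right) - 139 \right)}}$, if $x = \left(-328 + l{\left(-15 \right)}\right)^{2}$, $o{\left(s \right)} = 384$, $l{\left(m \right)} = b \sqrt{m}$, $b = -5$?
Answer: $\sqrt{107593 + 3280 i \sqrt{15}} \approx 328.58 + 19.331 i$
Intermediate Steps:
$l{\left(m \right)} = - 5 \sqrt{m}$
$x = \left(-328 - 5 i \sqrt{15}\right)^{2}$ ($x = \left(-328 - 5 \sqrt{-15}\right)^{2} = \left(-328 - 5 i \sqrt{15}\right)^{2} \approx 1.0721 \cdot 10^{5} + 12703.0 i$)
$\sqrt{x + o{\left(\left(141 - 5\right) - 139 \right)}} = \sqrt{\left(107209 + 3280 i \sqrt{15}\right) + 384} = \sqrt{107593 + 3280 i \sqrt{15}}$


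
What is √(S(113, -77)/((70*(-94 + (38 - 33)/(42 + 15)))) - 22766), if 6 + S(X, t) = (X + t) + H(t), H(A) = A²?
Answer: I*√313365977330/3710 ≈ 150.89*I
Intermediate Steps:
S(X, t) = -6 + X + t + t² (S(X, t) = -6 + ((X + t) + t²) = -6 + (X + t + t²) = -6 + X + t + t²)
√(S(113, -77)/((70*(-94 + (38 - 33)/(42 + 15)))) - 22766) = √((-6 + 113 - 77 + (-77)²)/((70*(-94 + (38 - 33)/(42 + 15)))) - 22766) = √((-6 + 113 - 77 + 5929)/((70*(-94 + 5/57))) - 22766) = √(5959/((70*(-94 + 5*(1/57)))) - 22766) = √(5959/((70*(-94 + 5/57))) - 22766) = √(5959/((70*(-5353/57))) - 22766) = √(5959/(-374710/57) - 22766) = √(5959*(-57/374710) - 22766) = √(-3363/3710 - 22766) = √(-84465223/3710) = I*√313365977330/3710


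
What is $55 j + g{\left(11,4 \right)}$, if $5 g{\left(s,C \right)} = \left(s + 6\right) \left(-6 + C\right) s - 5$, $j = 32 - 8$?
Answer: $\frac{6221}{5} \approx 1244.2$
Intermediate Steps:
$j = 24$ ($j = 32 - 8 = 24$)
$g{\left(s,C \right)} = -1 + \frac{s \left(-6 + C\right) \left(6 + s\right)}{5}$ ($g{\left(s,C \right)} = \frac{\left(s + 6\right) \left(-6 + C\right) s - 5}{5} = \frac{\left(6 + s\right) \left(-6 + C\right) s - 5}{5} = \frac{\left(-6 + C\right) \left(6 + s\right) s - 5}{5} = \frac{s \left(-6 + C\right) \left(6 + s\right) - 5}{5} = \frac{-5 + s \left(-6 + C\right) \left(6 + s\right)}{5} = -1 + \frac{s \left(-6 + C\right) \left(6 + s\right)}{5}$)
$55 j + g{\left(11,4 \right)} = 55 \cdot 24 - \left(\frac{401}{5} - \frac{264}{5} + \frac{242}{5}\right) = 1320 - \left(\frac{863}{5} - \frac{484}{5}\right) = 1320 - \frac{379}{5} = \frac{6221}{5}$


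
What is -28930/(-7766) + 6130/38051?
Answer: 52200955/13432003 ≈ 3.8863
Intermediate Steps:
-28930/(-7766) + 6130/38051 = -28930*(-1/7766) + 6130*(1/38051) = 1315/353 + 6130/38051 = 52200955/13432003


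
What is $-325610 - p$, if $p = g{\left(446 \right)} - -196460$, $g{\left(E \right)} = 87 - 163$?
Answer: $-521994$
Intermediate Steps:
$g{\left(E \right)} = -76$
$p = 196384$ ($p = -76 - -196460 = -76 + 196460 = 196384$)
$-325610 - p = -325610 - 196384 = -521994$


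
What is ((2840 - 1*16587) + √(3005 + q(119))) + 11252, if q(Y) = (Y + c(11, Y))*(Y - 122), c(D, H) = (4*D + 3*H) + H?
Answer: -2495 + 8*√17 ≈ -2462.0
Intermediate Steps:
c(D, H) = 4*D + 4*H (c(D, H) = (3*H + 4*D) + H = 4*D + 4*H)
q(Y) = (-122 + Y)*(44 + 5*Y) (q(Y) = (Y + (4*11 + 4*Y))*(Y - 122) = (Y + (44 + 4*Y))*(-122 + Y) = (44 + 5*Y)*(-122 + Y) = (-122 + Y)*(44 + 5*Y))
((2840 - 1*16587) + √(3005 + q(119))) + 11252 = ((2840 - 1*16587) + √(3005 + (-5368 - 566*119 + 5*119²))) + 11252 = ((2840 - 16587) + √(3005 + (-5368 - 67354 + 5*14161))) + 11252 = (-13747 + √(3005 + (-5368 - 67354 + 70805))) + 11252 = (-13747 + √(3005 - 1917)) + 11252 = (-13747 + √1088) + 11252 = (-13747 + 8*√17) + 11252 = -2495 + 8*√17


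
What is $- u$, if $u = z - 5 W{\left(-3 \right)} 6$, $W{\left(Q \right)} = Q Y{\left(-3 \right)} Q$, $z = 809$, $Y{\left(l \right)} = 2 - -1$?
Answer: $655290$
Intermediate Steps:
$Y{\left(l \right)} = 3$ ($Y{\left(l \right)} = 2 + 1 = 3$)
$W{\left(Q \right)} = 3 Q^{2}$ ($W{\left(Q \right)} = Q 3 Q = 3 Q Q = 3 Q^{2}$)
$u = -655290$ ($u = 809 - 5 \cdot 3 \left(-3\right)^{2} \cdot 6 = 809 - 5 \cdot 3 \cdot 9 \cdot 6 = 809 \left(-5\right) 27 \cdot 6 = 809 \left(\left(-135\right) 6\right) = 809 \left(-810\right) = -655290$)
$- u = \left(-1\right) \left(-655290\right) = 655290$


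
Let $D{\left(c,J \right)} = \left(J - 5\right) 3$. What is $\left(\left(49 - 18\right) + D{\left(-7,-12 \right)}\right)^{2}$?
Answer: $400$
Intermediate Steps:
$D{\left(c,J \right)} = -15 + 3 J$ ($D{\left(c,J \right)} = \left(-5 + J\right) 3 = -15 + 3 J$)
$\left(\left(49 - 18\right) + D{\left(-7,-12 \right)}\right)^{2} = \left(\left(49 - 18\right) + \left(-15 + 3 \left(-12\right)\right)\right)^{2} = \left(\left(49 - 18\right) - 51\right)^{2} = \left(31 - 51\right)^{2} = \left(-20\right)^{2} = 400$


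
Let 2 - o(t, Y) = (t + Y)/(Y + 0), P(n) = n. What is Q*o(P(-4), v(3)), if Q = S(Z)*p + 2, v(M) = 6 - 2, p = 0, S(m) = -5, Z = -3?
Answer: 4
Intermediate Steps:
v(M) = 4
o(t, Y) = 2 - (Y + t)/Y (o(t, Y) = 2 - (t + Y)/(Y + 0) = 2 - (Y + t)/Y)
Q = 2 (Q = -5*0 + 2 = 0 + 2 = 2)
Q*o(P(-4), v(3)) = 2*((4 - 1*(-4))/4) = 2*((4 + 4)/4) = 2*((1/4)*8) = 2*2 = 4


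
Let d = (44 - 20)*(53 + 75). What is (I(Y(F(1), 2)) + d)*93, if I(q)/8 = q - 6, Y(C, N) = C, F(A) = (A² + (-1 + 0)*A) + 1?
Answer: 281976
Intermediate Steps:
F(A) = 1 + A² - A (F(A) = (A² - A) + 1 = 1 + A² - A)
d = 3072 (d = 24*128 = 3072)
I(q) = -48 + 8*q (I(q) = 8*(q - 6) = 8*(-6 + q) = -48 + 8*q)
(I(Y(F(1), 2)) + d)*93 = ((-48 + 8*(1 + 1² - 1*1)) + 3072)*93 = ((-48 + 8*(1 + 1 - 1)) + 3072)*93 = ((-48 + 8*1) + 3072)*93 = ((-48 + 8) + 3072)*93 = (-40 + 3072)*93 = 3032*93 = 281976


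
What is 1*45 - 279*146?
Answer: -40689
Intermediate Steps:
1*45 - 279*146 = 45 - 40734 = -40689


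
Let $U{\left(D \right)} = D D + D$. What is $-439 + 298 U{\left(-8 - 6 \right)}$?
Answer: $53797$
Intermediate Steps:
$U{\left(D \right)} = D + D^{2}$ ($U{\left(D \right)} = D^{2} + D = D + D^{2}$)
$-439 + 298 U{\left(-8 - 6 \right)} = -439 + 298 \left(-8 - 6\right) \left(1 - 14\right) = -439 + 298 \left(- 14 \left(1 - 14\right)\right) = -439 + 298 \left(\left(-14\right) \left(-13\right)\right) = -439 + 298 \cdot 182 = -439 + 54236 = 53797$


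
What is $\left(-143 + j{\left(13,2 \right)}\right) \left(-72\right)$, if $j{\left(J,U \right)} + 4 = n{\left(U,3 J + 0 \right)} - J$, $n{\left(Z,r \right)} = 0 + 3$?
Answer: $11304$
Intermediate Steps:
$n{\left(Z,r \right)} = 3$
$j{\left(J,U \right)} = -1 - J$ ($j{\left(J,U \right)} = -4 - \left(-3 + J\right) = -1 - J$)
$\left(-143 + j{\left(13,2 \right)}\right) \left(-72\right) = \left(-143 - 14\right) \left(-72\right) = \left(-157\right) \left(-72\right) = 11304$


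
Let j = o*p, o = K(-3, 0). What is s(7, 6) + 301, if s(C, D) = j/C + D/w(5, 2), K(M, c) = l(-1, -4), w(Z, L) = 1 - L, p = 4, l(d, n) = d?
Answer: 2061/7 ≈ 294.43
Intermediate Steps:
K(M, c) = -1
o = -1
j = -4 (j = -1*4 = -4)
s(C, D) = -D - 4/C (s(C, D) = -4/C + D/(1 - 1*2) = -4/C + D/(1 - 2) = -4/C + D/(-1) = -4/C + D*(-1) = -4/C - D = -D - 4/C)
s(7, 6) + 301 = (-1*6 - 4/7) + 301 = (-6 - 4*⅐) + 301 = (-6 - 4/7) + 301 = -46/7 + 301 = 2061/7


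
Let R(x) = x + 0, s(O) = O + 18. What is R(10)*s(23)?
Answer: 410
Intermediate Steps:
s(O) = 18 + O
R(x) = x
R(10)*s(23) = 10*(18 + 23) = 10*41 = 410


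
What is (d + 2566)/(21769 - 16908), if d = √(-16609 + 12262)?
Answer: 2566/4861 + 3*I*√483/4861 ≈ 0.52787 + 0.013563*I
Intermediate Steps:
d = 3*I*√483 (d = √(-4347) = 3*I*√483 ≈ 65.932*I)
(d + 2566)/(21769 - 16908) = (3*I*√483 + 2566)/(21769 - 16908) = (2566 + 3*I*√483)/4861 = (2566 + 3*I*√483)*(1/4861) = 2566/4861 + 3*I*√483/4861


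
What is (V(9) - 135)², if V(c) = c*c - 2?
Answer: 3136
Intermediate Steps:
V(c) = -2 + c² (V(c) = c² - 2 = -2 + c²)
(V(9) - 135)² = ((-2 + 9²) - 135)² = ((-2 + 81) - 135)² = (79 - 135)² = (-56)² = 3136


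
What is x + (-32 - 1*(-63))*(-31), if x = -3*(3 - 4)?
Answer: -958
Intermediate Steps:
x = 3 (x = -3*(-1) = 3)
x + (-32 - 1*(-63))*(-31) = 3 + (-32 - 1*(-63))*(-31) = 3 + (-32 + 63)*(-31) = 3 + 31*(-31) = 3 - 961 = -958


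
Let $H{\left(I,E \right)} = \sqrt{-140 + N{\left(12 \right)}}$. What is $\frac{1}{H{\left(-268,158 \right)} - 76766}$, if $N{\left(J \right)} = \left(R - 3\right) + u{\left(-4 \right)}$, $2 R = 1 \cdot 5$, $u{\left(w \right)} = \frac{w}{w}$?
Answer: $- \frac{153532}{11786037791} - \frac{3 i \sqrt{62}}{11786037791} \approx -1.3027 \cdot 10^{-5} - 2.0042 \cdot 10^{-9} i$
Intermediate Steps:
$u{\left(w \right)} = 1$
$R = \frac{5}{2}$ ($R = \frac{1 \cdot 5}{2} = \frac{1}{2} \cdot 5 = \frac{5}{2} \approx 2.5$)
$N{\left(J \right)} = \frac{1}{2}$ ($N{\left(J \right)} = \left(\frac{5}{2} - 3\right) + 1 = - \frac{1}{2} + 1 = \frac{1}{2}$)
$H{\left(I,E \right)} = \frac{3 i \sqrt{62}}{2}$ ($H{\left(I,E \right)} = \sqrt{-140 + \frac{1}{2}} = \sqrt{- \frac{279}{2}} = \frac{3 i \sqrt{62}}{2}$)
$\frac{1}{H{\left(-268,158 \right)} - 76766} = \frac{1}{\frac{3 i \sqrt{62}}{2} - 76766} = \frac{1}{-76766 + \frac{3 i \sqrt{62}}{2}}$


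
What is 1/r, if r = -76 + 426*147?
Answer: 1/62546 ≈ 1.5988e-5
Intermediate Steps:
r = 62546 (r = -76 + 62622 = 62546)
1/r = 1/62546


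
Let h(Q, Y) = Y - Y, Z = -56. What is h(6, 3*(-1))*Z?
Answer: 0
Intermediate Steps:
h(Q, Y) = 0
h(6, 3*(-1))*Z = 0*(-56) = 0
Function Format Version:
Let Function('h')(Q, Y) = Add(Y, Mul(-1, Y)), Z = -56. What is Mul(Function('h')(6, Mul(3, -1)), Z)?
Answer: 0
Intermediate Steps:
Function('h')(Q, Y) = 0
Mul(Function('h')(6, Mul(3, -1)), Z) = Mul(0, -56) = 0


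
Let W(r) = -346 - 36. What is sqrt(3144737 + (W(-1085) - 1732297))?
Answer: sqrt(1412058) ≈ 1188.3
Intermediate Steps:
W(r) = -382
sqrt(3144737 + (W(-1085) - 1732297)) = sqrt(3144737 + (-382 - 1732297)) = sqrt(3144737 - 1732679) = sqrt(1412058)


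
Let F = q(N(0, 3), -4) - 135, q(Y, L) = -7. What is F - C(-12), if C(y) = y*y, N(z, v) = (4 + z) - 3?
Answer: -286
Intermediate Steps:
N(z, v) = 1 + z
C(y) = y²
F = -142 (F = -7 - 135 = -142)
F - C(-12) = -142 - 1*(-12)² = -142 - 1*144 = -142 - 144 = -286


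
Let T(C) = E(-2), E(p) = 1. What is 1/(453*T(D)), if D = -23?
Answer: 1/453 ≈ 0.0022075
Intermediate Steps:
T(C) = 1
1/(453*T(D)) = 1/(453*1) = 1/453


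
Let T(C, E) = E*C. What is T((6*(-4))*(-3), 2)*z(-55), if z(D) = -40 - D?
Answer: 2160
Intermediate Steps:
T(C, E) = C*E
T((6*(-4))*(-3), 2)*z(-55) = (((6*(-4))*(-3))*2)*(-40 - 1*(-55)) = (-24*(-3)*2)*(-40 + 55) = (72*2)*15 = 144*15 = 2160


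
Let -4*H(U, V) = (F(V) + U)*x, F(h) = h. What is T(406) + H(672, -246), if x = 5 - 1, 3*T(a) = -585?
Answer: -621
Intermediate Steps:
T(a) = -195 (T(a) = (⅓)*(-585) = -195)
x = 4
H(U, V) = -U - V (H(U, V) = -(V + U)*4/4 = -(U + V)*4/4 = -(4*U + 4*V)/4 = -U - V)
T(406) + H(672, -246) = -195 + (-1*672 - 1*(-246)) = -195 + (-672 + 246) = -195 - 426 = -621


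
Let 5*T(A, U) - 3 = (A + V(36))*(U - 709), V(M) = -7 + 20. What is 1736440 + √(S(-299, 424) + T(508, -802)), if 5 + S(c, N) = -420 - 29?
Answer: 1736440 + 3*I*√438610/5 ≈ 1.7364e+6 + 397.37*I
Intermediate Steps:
V(M) = 13
S(c, N) = -454 (S(c, N) = -5 + (-420 - 29) = -5 - 449 = -454)
T(A, U) = ⅗ + (-709 + U)*(13 + A)/5 (T(A, U) = ⅗ + ((A + 13)*(U - 709))/5 = ⅗ + ((13 + A)*(-709 + U))/5 = ⅗ + ((-709 + U)*(13 + A))/5 = ⅗ + (-709 + U)*(13 + A)/5)
1736440 + √(S(-299, 424) + T(508, -802)) = 1736440 + √(-454 + (-9214/5 - 709/5*508 + (13/5)*(-802) + (⅕)*508*(-802))) = 1736440 + √(-454 + (-9214/5 - 360172/5 - 10426/5 - 407416/5)) = 1736440 + √(-454 - 787228/5) = 1736440 + √(-789498/5) = 1736440 + 3*I*√438610/5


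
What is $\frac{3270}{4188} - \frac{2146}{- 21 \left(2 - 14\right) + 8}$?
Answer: $- \frac{169526}{22685} \approx -7.473$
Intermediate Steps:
$\frac{3270}{4188} - \frac{2146}{- 21 \left(2 - 14\right) + 8} = 3270 \cdot \frac{1}{4188} - \frac{2146}{- 21 \left(2 - 14\right) + 8} = \frac{545}{698} - \frac{2146}{\left(-21\right) \left(-12\right) + 8} = \frac{545}{698} - \frac{2146}{252 + 8} = \frac{545}{698} - \frac{2146}{260} = \frac{545}{698} - \frac{1073}{130} = - \frac{169526}{22685}$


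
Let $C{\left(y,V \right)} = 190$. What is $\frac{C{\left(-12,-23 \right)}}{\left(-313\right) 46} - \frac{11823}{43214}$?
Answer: $- \frac{89219107}{311097586} \approx -0.28679$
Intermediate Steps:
$\frac{C{\left(-12,-23 \right)}}{\left(-313\right) 46} - \frac{11823}{43214} = \frac{190}{\left(-313\right) 46} - \frac{11823}{43214} = \frac{190}{-14398} - \frac{11823}{43214} = 190 \left(- \frac{1}{14398}\right) - \frac{11823}{43214} = - \frac{95}{7199} - \frac{11823}{43214} = - \frac{89219107}{311097586}$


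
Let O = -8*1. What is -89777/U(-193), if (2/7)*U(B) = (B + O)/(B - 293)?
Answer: -29087748/469 ≈ -62021.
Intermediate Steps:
O = -8
U(B) = 7*(-8 + B)/(2*(-293 + B)) (U(B) = 7*((B - 8)/(B - 293))/2 = 7*((-8 + B)/(-293 + B))/2 = 7*(-8 + B)/(2*(-293 + B)))
-89777/U(-193) = -89777*2*(-293 - 193)/(7*(-8 - 193)) = -89777/((7/2)*(-201)/(-486)) = -89777/((7/2)*(-1/486)*(-201)) = -89777/469/324 = -89777*324/469 = -29087748/469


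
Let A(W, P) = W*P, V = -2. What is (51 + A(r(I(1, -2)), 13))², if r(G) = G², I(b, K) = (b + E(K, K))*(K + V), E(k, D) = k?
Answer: 67081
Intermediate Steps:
I(b, K) = (-2 + K)*(K + b) (I(b, K) = (b + K)*(K - 2) = (K + b)*(-2 + K) = (-2 + K)*(K + b))
A(W, P) = P*W
(51 + A(r(I(1, -2)), 13))² = (51 + 13*((-2)² - 2*(-2) - 2*1 - 2*1)²)² = (51 + 13*(4 + 4 - 2 - 2)²)² = (51 + 13*4²)² = (51 + 13*16)² = (51 + 208)² = 259² = 67081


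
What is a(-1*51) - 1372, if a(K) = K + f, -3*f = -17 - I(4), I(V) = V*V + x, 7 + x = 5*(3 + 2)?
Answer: -1406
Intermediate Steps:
x = 18 (x = -7 + 5*(3 + 2) = -7 + 5*5 = -7 + 25 = 18)
I(V) = 18 + V² (I(V) = V*V + 18 = V² + 18 = 18 + V²)
f = 17 (f = -(-17 - (18 + 4²))/3 = -(-17 - (18 + 16))/3 = -(-17 - 1*34)/3 = -(-17 - 34)/3 = -⅓*(-51) = 17)
a(K) = 17 + K (a(K) = K + 17 = 17 + K)
a(-1*51) - 1372 = (17 - 1*51) - 1372 = (17 - 51) - 1372 = -34 - 1372 = -1406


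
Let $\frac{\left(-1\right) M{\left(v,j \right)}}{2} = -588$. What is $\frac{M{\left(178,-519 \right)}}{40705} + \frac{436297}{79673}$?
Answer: $\frac{2550452119}{463298495} \approx 5.505$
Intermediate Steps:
$M{\left(v,j \right)} = 1176$ ($M{\left(v,j \right)} = \left(-2\right) \left(-588\right) = 1176$)
$\frac{M{\left(178,-519 \right)}}{40705} + \frac{436297}{79673} = \frac{1176}{40705} + \frac{436297}{79673} = 1176 \cdot \frac{1}{40705} + 436297 \cdot \frac{1}{79673} = \frac{168}{5815} + \frac{436297}{79673} = \frac{2550452119}{463298495}$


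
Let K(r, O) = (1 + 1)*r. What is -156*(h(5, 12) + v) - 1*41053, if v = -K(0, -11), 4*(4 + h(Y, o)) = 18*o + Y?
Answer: -49048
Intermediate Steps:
K(r, O) = 2*r
h(Y, o) = -4 + Y/4 + 9*o/2 (h(Y, o) = -4 + (18*o + Y)/4 = -4 + (Y + 18*o)/4 = -4 + (Y/4 + 9*o/2) = -4 + Y/4 + 9*o/2)
v = 0 (v = -2*0 = -1*0 = 0)
-156*(h(5, 12) + v) - 1*41053 = -156*((-4 + (1/4)*5 + (9/2)*12) + 0) - 1*41053 = -156*((-4 + 5/4 + 54) + 0) - 41053 = -156*(205/4 + 0) - 41053 = -156*205/4 - 41053 = -7995 - 41053 = -49048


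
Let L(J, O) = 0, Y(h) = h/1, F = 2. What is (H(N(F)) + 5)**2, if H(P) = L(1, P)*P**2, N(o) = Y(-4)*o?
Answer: 25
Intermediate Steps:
Y(h) = h (Y(h) = h*1 = h)
N(o) = -4*o
H(P) = 0 (H(P) = 0*P**2 = 0)
(H(N(F)) + 5)**2 = (0 + 5)**2 = 5**2 = 25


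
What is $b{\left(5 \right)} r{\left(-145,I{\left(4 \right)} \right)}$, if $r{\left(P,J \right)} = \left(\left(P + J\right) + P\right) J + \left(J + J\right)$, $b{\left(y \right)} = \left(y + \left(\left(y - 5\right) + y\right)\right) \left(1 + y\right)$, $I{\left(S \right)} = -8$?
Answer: $142080$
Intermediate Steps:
$b{\left(y \right)} = \left(1 + y\right) \left(-5 + 3 y\right)$ ($b{\left(y \right)} = \left(y + \left(\left(-5 + y\right) + y\right)\right) \left(1 + y\right) = \left(y + \left(-5 + 2 y\right)\right) \left(1 + y\right) = \left(-5 + 3 y\right) \left(1 + y\right) = \left(1 + y\right) \left(-5 + 3 y\right)$)
$r{\left(P,J \right)} = 2 J + J \left(J + 2 P\right)$ ($r{\left(P,J \right)} = \left(\left(J + P\right) + P\right) J + 2 J = \left(J + 2 P\right) J + 2 J = J \left(J + 2 P\right) + 2 J = 2 J + J \left(J + 2 P\right)$)
$b{\left(5 \right)} r{\left(-145,I{\left(4 \right)} \right)} = \left(-5 - 10 + 3 \cdot 5^{2}\right) \left(- 8 \left(2 - 8 + 2 \left(-145\right)\right)\right) = \left(-5 - 10 + 3 \cdot 25\right) \left(- 8 \left(2 - 8 - 290\right)\right) = \left(-5 - 10 + 75\right) \left(\left(-8\right) \left(-296\right)\right) = 60 \cdot 2368 = 142080$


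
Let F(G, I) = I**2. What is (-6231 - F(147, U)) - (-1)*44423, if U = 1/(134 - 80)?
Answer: 111367871/2916 ≈ 38192.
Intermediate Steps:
U = 1/54 ≈ 0.018519
(-6231 - F(147, U)) - (-1)*44423 = (-6231 - (1/54)**2) - (-1)*44423 = (-6231 - 1*1/2916) - 1*(-44423) = (-6231 - 1/2916) + 44423 = -18169597/2916 + 44423 = 111367871/2916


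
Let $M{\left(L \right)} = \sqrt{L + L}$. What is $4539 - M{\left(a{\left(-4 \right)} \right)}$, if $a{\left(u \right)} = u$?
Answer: $4539 - 2 i \sqrt{2} \approx 4539.0 - 2.8284 i$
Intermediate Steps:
$M{\left(L \right)} = \sqrt{2} \sqrt{L}$ ($M{\left(L \right)} = \sqrt{2 L} = \sqrt{2} \sqrt{L}$)
$4539 - M{\left(a{\left(-4 \right)} \right)} = 4539 - \sqrt{2} \sqrt{-4} = 4539 - \sqrt{2} \cdot 2 i = 4539 - 2 i \sqrt{2}$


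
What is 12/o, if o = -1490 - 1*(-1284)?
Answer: -6/103 ≈ -0.058252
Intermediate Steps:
o = -206 (o = -1490 + 1284 = -206)
12/o = 12/(-206) = 12*(-1/206) = -6/103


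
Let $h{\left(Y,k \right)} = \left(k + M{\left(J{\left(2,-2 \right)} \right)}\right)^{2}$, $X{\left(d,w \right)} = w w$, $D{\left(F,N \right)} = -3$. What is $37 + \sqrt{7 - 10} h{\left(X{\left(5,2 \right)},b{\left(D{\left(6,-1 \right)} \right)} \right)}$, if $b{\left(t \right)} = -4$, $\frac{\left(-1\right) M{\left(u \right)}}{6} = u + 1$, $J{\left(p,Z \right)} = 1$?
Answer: $37 + 256 i \sqrt{3} \approx 37.0 + 443.4 i$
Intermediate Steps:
$M{\left(u \right)} = -6 - 6 u$ ($M{\left(u \right)} = - 6 \left(u + 1\right) = - 6 \left(1 + u\right) = -6 - 6 u$)
$X{\left(d,w \right)} = w^{2}$
$h{\left(Y,k \right)} = \left(-12 + k\right)^{2}$ ($h{\left(Y,k \right)} = \left(k - 12\right)^{2} = \left(-12 + k\right)^{2}$)
$37 + \sqrt{7 - 10} h{\left(X{\left(5,2 \right)},b{\left(D{\left(6,-1 \right)} \right)} \right)} = 37 + \sqrt{7 - 10} \left(-12 - 4\right)^{2} = 37 + \sqrt{-3} \left(-16\right)^{2} = 37 + i \sqrt{3} \cdot 256 = 37 + 256 i \sqrt{3}$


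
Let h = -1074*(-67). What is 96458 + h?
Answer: 168416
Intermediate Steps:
h = 71958
96458 + h = 96458 + 71958 = 168416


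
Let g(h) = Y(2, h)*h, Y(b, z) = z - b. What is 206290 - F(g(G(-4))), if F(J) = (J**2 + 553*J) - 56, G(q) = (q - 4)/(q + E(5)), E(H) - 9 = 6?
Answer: 3004995066/14641 ≈ 2.0525e+5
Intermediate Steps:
E(H) = 15 (E(H) = 9 + 6 = 15)
G(q) = (-4 + q)/(15 + q) (G(q) = (q - 4)/(q + 15) = (-4 + q)/(15 + q))
g(h) = h*(-2 + h) (g(h) = (h - 1*2)*h = (h - 2)*h = (-2 + h)*h = h*(-2 + h))
F(J) = -56 + J**2 + 553*J
206290 - F(g(G(-4))) = 206290 - (-56 + (((-4 - 4)/(15 - 4))*(-2 + (-4 - 4)/(15 - 4)))**2 + 553*(((-4 - 4)/(15 - 4))*(-2 + (-4 - 4)/(15 - 4)))) = 206290 - (-56 + ((-8/11)*(-2 - 8/11))**2 + 553*((-8/11)*(-2 - 8/11))) = 206290 - (-56 + (((1/11)*(-8))*(-2 + (1/11)*(-8)))**2 + 553*(((1/11)*(-8))*(-2 + (1/11)*(-8)))) = 206290 - (-56 + (-8*(-2 - 8/11)/11)**2 + 553*(-8*(-2 - 8/11)/11)) = 206290 - (-56 + (-8/11*(-30/11))**2 + 553*(-8/11*(-30/11))) = 206290 - (-56 + (240/121)**2 + 553*(240/121)) = 206290 - (-56 + 57600/14641 + 132720/121) = 206290 - 1*15296824/14641 = 206290 - 15296824/14641 = 3004995066/14641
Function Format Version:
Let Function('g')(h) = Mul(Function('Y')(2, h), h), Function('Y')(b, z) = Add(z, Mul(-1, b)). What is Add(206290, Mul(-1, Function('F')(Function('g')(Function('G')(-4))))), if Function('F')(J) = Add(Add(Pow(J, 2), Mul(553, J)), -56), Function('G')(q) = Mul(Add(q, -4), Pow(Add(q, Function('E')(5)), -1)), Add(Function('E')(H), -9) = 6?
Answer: Rational(3004995066, 14641) ≈ 2.0525e+5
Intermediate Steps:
Function('E')(H) = 15 (Function('E')(H) = Add(9, 6) = 15)
Function('G')(q) = Mul(Pow(Add(15, q), -1), Add(-4, q)) (Function('G')(q) = Mul(Add(q, -4), Pow(Add(q, 15), -1)) = Mul(Add(-4, q), Pow(Add(15, q), -1)) = Mul(Pow(Add(15, q), -1), Add(-4, q)))
Function('g')(h) = Mul(h, Add(-2, h)) (Function('g')(h) = Mul(Add(h, Mul(-1, 2)), h) = Mul(Add(h, -2), h) = Mul(Add(-2, h), h) = Mul(h, Add(-2, h)))
Function('F')(J) = Add(-56, Pow(J, 2), Mul(553, J))
Add(206290, Mul(-1, Function('F')(Function('g')(Function('G')(-4))))) = Add(206290, Mul(-1, Add(-56, Pow(Mul(Mul(Pow(Add(15, -4), -1), Add(-4, -4)), Add(-2, Mul(Pow(Add(15, -4), -1), Add(-4, -4)))), 2), Mul(553, Mul(Mul(Pow(Add(15, -4), -1), Add(-4, -4)), Add(-2, Mul(Pow(Add(15, -4), -1), Add(-4, -4)))))))) = Add(206290, Mul(-1, Add(-56, Pow(Mul(Mul(Pow(11, -1), -8), Add(-2, Mul(Pow(11, -1), -8))), 2), Mul(553, Mul(Mul(Pow(11, -1), -8), Add(-2, Mul(Pow(11, -1), -8))))))) = Add(206290, Mul(-1, Add(-56, Pow(Mul(Mul(Rational(1, 11), -8), Add(-2, Mul(Rational(1, 11), -8))), 2), Mul(553, Mul(Mul(Rational(1, 11), -8), Add(-2, Mul(Rational(1, 11), -8))))))) = Add(206290, Mul(-1, Add(-56, Pow(Mul(Rational(-8, 11), Add(-2, Rational(-8, 11))), 2), Mul(553, Mul(Rational(-8, 11), Add(-2, Rational(-8, 11))))))) = Add(206290, Mul(-1, Add(-56, Pow(Mul(Rational(-8, 11), Rational(-30, 11)), 2), Mul(553, Mul(Rational(-8, 11), Rational(-30, 11)))))) = Add(206290, Mul(-1, Add(-56, Pow(Rational(240, 121), 2), Mul(553, Rational(240, 121))))) = Add(206290, Mul(-1, Add(-56, Rational(57600, 14641), Rational(132720, 121)))) = Add(206290, Mul(-1, Rational(15296824, 14641))) = Add(206290, Rational(-15296824, 14641)) = Rational(3004995066, 14641)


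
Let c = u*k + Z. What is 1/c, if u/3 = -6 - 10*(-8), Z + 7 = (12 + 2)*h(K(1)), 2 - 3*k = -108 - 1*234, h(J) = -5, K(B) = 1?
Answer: 1/25379 ≈ 3.9403e-5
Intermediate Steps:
k = 344/3 (k = ⅔ - (-108 - 1*234)/3 = ⅔ - (-108 - 234)/3 = ⅔ - ⅓*(-342) = ⅔ + 114 = 344/3 ≈ 114.67)
Z = -77 (Z = -7 + (12 + 2)*(-5) = -7 + 14*(-5) = -7 - 70 = -77)
u = 222 (u = 3*(-6 - 10*(-8)) = 3*(-6 + 80) = 3*74 = 222)
c = 25379 (c = 222*(344/3) - 77 = 25456 - 77 = 25379)
1/c = 1/25379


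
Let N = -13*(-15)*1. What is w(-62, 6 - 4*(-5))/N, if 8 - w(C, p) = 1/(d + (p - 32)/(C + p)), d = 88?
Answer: 4226/103155 ≈ 0.040967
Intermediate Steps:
w(C, p) = 8 - 1/(88 + (-32 + p)/(C + p)) (w(C, p) = 8 - 1/(88 + (p - 32)/(C + p)) = 8 - 1/(88 + (-32 + p)/(C + p)))
N = 195 (N = 195*1 = 195)
w(-62, 6 - 4*(-5))/N = ((-256 + 703*(-62) + 711*(6 - 4*(-5)))/(-32 + 88*(-62) + 89*(6 - 4*(-5))))/195 = ((-256 - 43586 + 711*(6 + 20))/(-32 - 5456 + 89*(6 + 20)))*(1/195) = ((-256 - 43586 + 711*26)/(-32 - 5456 + 89*26))*(1/195) = ((-256 - 43586 + 18486)/(-32 - 5456 + 2314))*(1/195) = (-25356/(-3174))*(1/195) = -1/3174*(-25356)*(1/195) = (4226/529)*(1/195) = 4226/103155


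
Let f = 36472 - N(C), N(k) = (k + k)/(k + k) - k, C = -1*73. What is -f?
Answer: -36398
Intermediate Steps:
C = -73
N(k) = 1 - k (N(k) = (2*k)/((2*k)) - k = (2*k)*(1/(2*k)) - k = 1 - k)
f = 36398 (f = 36472 - (1 - 1*(-73)) = 36472 - (1 + 73) = 36472 - 1*74 = 36472 - 74 = 36398)
-f = -1*36398 = -36398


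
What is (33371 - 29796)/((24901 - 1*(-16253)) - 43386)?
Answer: -3575/2232 ≈ -1.6017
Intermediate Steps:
(33371 - 29796)/((24901 - 1*(-16253)) - 43386) = 3575/((24901 + 16253) - 43386) = 3575/(41154 - 43386) = 3575/(-2232) = 3575*(-1/2232) = -3575/2232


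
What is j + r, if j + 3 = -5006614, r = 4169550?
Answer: -837067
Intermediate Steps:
j = -5006617 (j = -3 - 5006614 = -5006617)
j + r = -5006617 + 4169550 = -837067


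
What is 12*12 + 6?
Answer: 150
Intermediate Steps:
12*12 + 6 = 144 + 6 = 150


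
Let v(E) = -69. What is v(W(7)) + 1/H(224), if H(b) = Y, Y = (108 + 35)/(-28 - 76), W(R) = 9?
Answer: -767/11 ≈ -69.727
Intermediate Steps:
Y = -11/8 (Y = 143/(-104) = 143*(-1/104) = -11/8 ≈ -1.3750)
H(b) = -11/8
v(W(7)) + 1/H(224) = -69 + 1/(-11/8) = -69 - 8/11 = -767/11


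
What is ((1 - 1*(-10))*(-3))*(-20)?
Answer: 660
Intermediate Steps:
((1 - 1*(-10))*(-3))*(-20) = ((1 + 10)*(-3))*(-20) = (11*(-3))*(-20) = -33*(-20) = 660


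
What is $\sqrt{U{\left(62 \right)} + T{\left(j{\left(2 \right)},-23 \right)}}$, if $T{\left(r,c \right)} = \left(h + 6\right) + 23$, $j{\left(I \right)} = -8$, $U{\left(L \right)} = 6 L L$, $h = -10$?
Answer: $\sqrt{23083} \approx 151.93$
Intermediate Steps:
$U{\left(L \right)} = 6 L^{2}$
$T{\left(r,c \right)} = 19$ ($T{\left(r,c \right)} = \left(-10 + 6\right) + 23 = -4 + 23 = 19$)
$\sqrt{U{\left(62 \right)} + T{\left(j{\left(2 \right)},-23 \right)}} = \sqrt{6 \cdot 62^{2} + 19} = \sqrt{6 \cdot 3844 + 19} = \sqrt{23064 + 19} = \sqrt{23083}$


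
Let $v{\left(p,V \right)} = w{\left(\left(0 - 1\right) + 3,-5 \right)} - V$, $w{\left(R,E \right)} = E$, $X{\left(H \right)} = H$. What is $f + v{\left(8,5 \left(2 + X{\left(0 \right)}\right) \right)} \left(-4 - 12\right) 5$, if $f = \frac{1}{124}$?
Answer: $\frac{148801}{124} \approx 1200.0$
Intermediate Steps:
$f = \frac{1}{124} \approx 0.0080645$
$v{\left(p,V \right)} = -5 - V$
$f + v{\left(8,5 \left(2 + X{\left(0 \right)}\right) \right)} \left(-4 - 12\right) 5 = \frac{1}{124} + \left(-5 - 5 \left(2 + 0\right)\right) \left(-4 - 12\right) 5 = \frac{1}{124} + \left(-5 - 5 \cdot 2\right) \left(\left(-16\right) 5\right) = \frac{1}{124} + \left(-5 - 10\right) \left(-80\right) = \frac{1}{124} - -1200 = \frac{1}{124} + 1200 = \frac{148801}{124}$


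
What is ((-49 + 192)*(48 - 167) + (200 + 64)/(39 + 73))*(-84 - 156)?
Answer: 28584600/7 ≈ 4.0835e+6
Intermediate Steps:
((-49 + 192)*(48 - 167) + (200 + 64)/(39 + 73))*(-84 - 156) = (143*(-119) + 264/112)*(-240) = (-17017 + 264*(1/112))*(-240) = (-17017 + 33/14)*(-240) = -238205/14*(-240) = 28584600/7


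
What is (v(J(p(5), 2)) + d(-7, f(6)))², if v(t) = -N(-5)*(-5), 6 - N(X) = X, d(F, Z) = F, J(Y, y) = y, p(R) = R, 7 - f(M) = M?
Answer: 2304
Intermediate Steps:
f(M) = 7 - M
N(X) = 6 - X
v(t) = 55 (v(t) = -(6 - 1*(-5))*(-5) = -(6 + 5)*(-5) = -11*(-5) = -1*(-55) = 55)
(v(J(p(5), 2)) + d(-7, f(6)))² = (55 - 7)² = 48² = 2304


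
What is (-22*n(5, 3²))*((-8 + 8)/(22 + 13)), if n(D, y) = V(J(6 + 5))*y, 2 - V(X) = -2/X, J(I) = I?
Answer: 0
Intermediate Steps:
V(X) = 2 + 2/X (V(X) = 2 - (-2)/X = 2 + 2/X)
n(D, y) = 24*y/11 (n(D, y) = (2 + 2/(6 + 5))*y = (2 + 2/11)*y = 24*y/11)
(-22*n(5, 3²))*((-8 + 8)/(22 + 13)) = (-48*3²)*((-8 + 8)/(22 + 13)) = (-48*9)*(0/35) = (-22*216/11)*(0*(1/35)) = -432*0 = 0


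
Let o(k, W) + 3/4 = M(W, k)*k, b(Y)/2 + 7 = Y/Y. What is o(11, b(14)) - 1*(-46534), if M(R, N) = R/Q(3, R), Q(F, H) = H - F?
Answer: 930841/20 ≈ 46542.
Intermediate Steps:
M(R, N) = R/(-3 + R) (M(R, N) = R/(R - 1*3) = R/(R - 3) = R/(-3 + R))
b(Y) = -12 (b(Y) = -14 + 2*(Y/Y) = -14 + 2*1 = -14 + 2 = -12)
o(k, W) = -¾ + W*k/(-3 + W) (o(k, W) = -¾ + (W/(-3 + W))*k = -¾ + W*k/(-3 + W))
o(11, b(14)) - 1*(-46534) = (9 - 3*(-12) + 4*(-12)*11)/(4*(-3 - 12)) - 1*(-46534) = (¼)*(9 + 36 - 528)/(-15) + 46534 = (¼)*(-1/15)*(-483) + 46534 = 161/20 + 46534 = 930841/20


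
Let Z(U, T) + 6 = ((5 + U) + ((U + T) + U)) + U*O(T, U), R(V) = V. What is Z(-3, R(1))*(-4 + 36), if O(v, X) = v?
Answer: -384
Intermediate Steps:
Z(U, T) = -1 + T + 3*U + T*U (Z(U, T) = -6 + (((5 + U) + ((U + T) + U)) + U*T) = -6 + (((5 + U) + ((T + U) + U)) + T*U) = -6 + (((5 + U) + (T + 2*U)) + T*U) = -6 + ((5 + T + 3*U) + T*U) = -6 + (5 + T + 3*U + T*U) = -1 + T + 3*U + T*U)
Z(-3, R(1))*(-4 + 36) = (-1 + 1 + 3*(-3) + 1*(-3))*(-4 + 36) = (-1 + 1 - 9 - 3)*32 = -12*32 = -384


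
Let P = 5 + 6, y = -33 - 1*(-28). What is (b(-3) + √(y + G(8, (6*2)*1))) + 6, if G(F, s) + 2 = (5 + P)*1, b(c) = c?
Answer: 6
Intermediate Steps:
y = -5 (y = -33 + 28 = -5)
P = 11
G(F, s) = 14 (G(F, s) = -2 + (5 + 11)*1 = -2 + 16*1 = -2 + 16 = 14)
(b(-3) + √(y + G(8, (6*2)*1))) + 6 = (-3 + √(-5 + 14)) + 6 = (-3 + √9) + 6 = (-3 + 3) + 6 = 0 + 6 = 6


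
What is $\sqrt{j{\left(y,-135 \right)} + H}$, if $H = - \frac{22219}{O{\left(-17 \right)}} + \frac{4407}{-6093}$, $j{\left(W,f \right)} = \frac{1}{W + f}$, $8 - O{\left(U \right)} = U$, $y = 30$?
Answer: $\frac{i \sqrt{499408430479}}{23695} \approx 29.824 i$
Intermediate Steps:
$O{\left(U \right)} = 8 - U$
$H = - \frac{45163514}{50775}$ ($H = - \frac{22219}{8 - -17} + \frac{4407}{-6093} = - \frac{22219}{8 + 17} + 4407 \left(- \frac{1}{6093}\right) = - \frac{22219}{25} - \frac{1469}{2031} = - \frac{45163514}{50775} \approx -889.48$)
$\sqrt{j{\left(y,-135 \right)} + H} = \sqrt{\frac{1}{30 - 135} - \frac{45163514}{50775}} = \sqrt{\frac{1}{-105} - \frac{45163514}{50775}} = \sqrt{- \frac{1}{105} - \frac{45163514}{50775}} = \sqrt{- \frac{105382661}{118475}} = \frac{i \sqrt{499408430479}}{23695}$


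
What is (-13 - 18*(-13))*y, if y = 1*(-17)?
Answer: -3757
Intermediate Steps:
y = -17
(-13 - 18*(-13))*y = (-13 - 18*(-13))*(-17) = (-13 + 234)*(-17) = 221*(-17) = -3757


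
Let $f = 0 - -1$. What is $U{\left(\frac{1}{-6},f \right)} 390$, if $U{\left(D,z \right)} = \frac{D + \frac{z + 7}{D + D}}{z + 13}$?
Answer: $- \frac{9425}{14} \approx -673.21$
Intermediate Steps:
$f = 1$ ($f = 0 + 1 = 1$)
$U{\left(D,z \right)} = \frac{D + \frac{7 + z}{2 D}}{13 + z}$
$U{\left(\frac{1}{-6},f \right)} 390 = \frac{7 + 1 + 2 \left(\frac{1}{-6}\right)^{2}}{2 \frac{1}{-6} \left(13 + 1\right)} 390 = \frac{7 + 1 + 2 \left(- \frac{1}{6}\right)^{2}}{2 \left(- \frac{1}{6}\right) 14} \cdot 390 = \frac{1}{2} \left(-6\right) \frac{1}{14} \left(7 + 1 + 2 \cdot \frac{1}{36}\right) 390 = \frac{1}{2} \left(-6\right) \frac{1}{14} \left(7 + 1 + \frac{1}{18}\right) 390 = \frac{1}{2} \left(-6\right) \frac{1}{14} \cdot \frac{145}{18} \cdot 390 = \left(- \frac{145}{84}\right) 390 = - \frac{9425}{14}$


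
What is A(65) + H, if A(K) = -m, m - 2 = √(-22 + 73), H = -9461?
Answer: -9463 - √51 ≈ -9470.1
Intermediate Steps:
m = 2 + √51 (m = 2 + √(-22 + 73) = 2 + √51 ≈ 9.1414)
A(K) = -2 - √51 (A(K) = -(2 + √51) = -2 - √51)
A(65) + H = (-2 - √51) - 9461 = -9463 - √51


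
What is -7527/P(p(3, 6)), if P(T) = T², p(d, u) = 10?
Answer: -7527/100 ≈ -75.270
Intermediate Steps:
-7527/P(p(3, 6)) = -7527/(10²) = -7527/100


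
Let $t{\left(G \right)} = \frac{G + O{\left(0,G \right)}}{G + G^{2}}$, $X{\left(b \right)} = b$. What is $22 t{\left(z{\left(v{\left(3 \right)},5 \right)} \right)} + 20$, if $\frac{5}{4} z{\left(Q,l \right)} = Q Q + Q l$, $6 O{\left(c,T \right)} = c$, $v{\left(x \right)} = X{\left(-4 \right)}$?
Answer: $10$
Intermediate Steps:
$v{\left(x \right)} = -4$
$O{\left(c,T \right)} = \frac{c}{6}$
$z{\left(Q,l \right)} = \frac{4 Q^{2}}{5} + \frac{4 Q l}{5}$ ($z{\left(Q,l \right)} = \frac{4 \left(Q Q + Q l\right)}{5} = \frac{4 \left(Q^{2} + Q l\right)}{5} = \frac{4 Q^{2}}{5} + \frac{4 Q l}{5}$)
$t{\left(G \right)} = \frac{G}{G + G^{2}}$ ($t{\left(G \right)} = \frac{G + \frac{1}{6} \cdot 0}{G + G^{2}} = \frac{G + 0}{G + G^{2}} = \frac{G}{G + G^{2}}$)
$22 t{\left(z{\left(v{\left(3 \right)},5 \right)} \right)} + 20 = \frac{22}{1 + \frac{4}{5} \left(-4\right) \left(-4 + 5\right)} + 20 = \frac{22}{1 + \frac{4}{5} \left(-4\right) 1} + 20 = \frac{22}{1 - \frac{16}{5}} + 20 = \frac{22}{- \frac{11}{5}} + 20 = 22 \left(- \frac{5}{11}\right) + 20 = -10 + 20 = 10$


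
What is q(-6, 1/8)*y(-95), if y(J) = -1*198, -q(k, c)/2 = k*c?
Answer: -297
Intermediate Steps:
q(k, c) = -2*c*k (q(k, c) = -2*k*c = -2*c*k)
y(J) = -198
q(-6, 1/8)*y(-95) = -2*(-6)/8*(-198) = -2*⅛*(-6)*(-198) = (3/2)*(-198) = -297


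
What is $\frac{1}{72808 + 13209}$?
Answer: $\frac{1}{86017} \approx 1.1626 \cdot 10^{-5}$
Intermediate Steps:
$\frac{1}{72808 + 13209} = \frac{1}{86017}$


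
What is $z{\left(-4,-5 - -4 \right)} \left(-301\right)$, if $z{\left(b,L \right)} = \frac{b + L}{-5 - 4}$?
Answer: $- \frac{1505}{9} \approx -167.22$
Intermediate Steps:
$z{\left(b,L \right)} = - \frac{L}{9} - \frac{b}{9}$ ($z{\left(b,L \right)} = \frac{L + b}{-9} = \left(L + b\right) \left(- \frac{1}{9}\right) = - \frac{L}{9} - \frac{b}{9}$)
$z{\left(-4,-5 - -4 \right)} \left(-301\right) = \left(- \frac{-5 - -4}{9} - - \frac{4}{9}\right) \left(-301\right) = \left(- \frac{-5 + 4}{9} + \frac{4}{9}\right) \left(-301\right) = \left(\left(- \frac{1}{9}\right) \left(-1\right) + \frac{4}{9}\right) \left(-301\right) = \left(\frac{1}{9} + \frac{4}{9}\right) \left(-301\right) = \frac{5}{9} \left(-301\right) = - \frac{1505}{9}$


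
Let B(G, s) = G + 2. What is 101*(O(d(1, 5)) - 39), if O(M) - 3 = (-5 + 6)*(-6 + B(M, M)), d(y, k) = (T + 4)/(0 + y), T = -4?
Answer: -4040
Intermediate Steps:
B(G, s) = 2 + G
d(y, k) = 0 (d(y, k) = (-4 + 4)/(0 + y) = 0/y = 0)
O(M) = -1 + M (O(M) = 3 + (-5 + 6)*(-6 + (2 + M)) = 3 + 1*(-4 + M) = 3 + (-4 + M) = -1 + M)
101*(O(d(1, 5)) - 39) = 101*((-1 + 0) - 39) = 101*(-1 - 39) = 101*(-40) = -4040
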